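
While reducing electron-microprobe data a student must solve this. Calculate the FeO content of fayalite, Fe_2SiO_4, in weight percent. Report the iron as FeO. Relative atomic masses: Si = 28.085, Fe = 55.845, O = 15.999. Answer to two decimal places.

70.51 wt%

M(Fe_2SiO_4) = 203.771 g/mol; M(FeO) = 71.844 g/mol.
Moles FeO per formula unit = 2 Fe ÷ 1 = 2.0000.
FeO fraction = (2.0000 × 71.844) / 203.771 = 143.688/203.771 = 0.7051.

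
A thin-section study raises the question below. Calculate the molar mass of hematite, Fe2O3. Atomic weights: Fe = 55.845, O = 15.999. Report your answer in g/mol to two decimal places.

159.69 g/mol

The formula mass is the sum 2*55.845 + 3*15.999.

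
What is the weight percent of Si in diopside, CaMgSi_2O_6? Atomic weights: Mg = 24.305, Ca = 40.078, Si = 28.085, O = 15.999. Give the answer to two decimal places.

25.94 wt%

M(CaMgSi_2O_6) = 216.547 g/mol.
Si contributes 2 × 28.085 = 56.170 g per mole.
56.170/216.547 = 0.2594 → 25.94%.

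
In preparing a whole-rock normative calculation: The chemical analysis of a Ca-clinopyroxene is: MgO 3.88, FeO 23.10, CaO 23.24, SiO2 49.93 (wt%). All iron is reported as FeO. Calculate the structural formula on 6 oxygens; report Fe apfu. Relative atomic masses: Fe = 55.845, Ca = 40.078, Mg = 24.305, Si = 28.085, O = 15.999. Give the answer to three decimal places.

3.88 wt% MgO ÷ 40.304 g/mol = 0.09627 mol, giving 0.09627 Mg and 0.09627 O.
23.10 wt% FeO ÷ 71.844 g/mol = 0.32153 mol, giving 0.32153 Fe and 0.32153 O.
23.24 wt% CaO ÷ 56.077 g/mol = 0.41443 mol, giving 0.41443 Ca and 0.41443 O.
49.93 wt% SiO2 ÷ 60.083 g/mol = 0.83102 mol, giving 0.83102 Si and 1.66204 O.
Oxygen sums to 2.49427; scaling by 6/2.49427 = 2.40551 puts the formula on 6 O.
Fe: 0.32153 × 2.40551 = 0.773 atoms per formula unit.

0.773 Fe apfu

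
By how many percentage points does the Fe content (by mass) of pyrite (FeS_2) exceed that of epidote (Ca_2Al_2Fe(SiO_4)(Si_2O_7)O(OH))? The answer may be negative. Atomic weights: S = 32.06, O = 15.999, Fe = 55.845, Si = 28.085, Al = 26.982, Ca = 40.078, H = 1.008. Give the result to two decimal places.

34.99 percentage points

Fe in FeS_2: molar mass 119.965 g/mol; 1×55.845 = 55.845 g → 46.55 wt%.
Fe in Ca_2Al_2Fe(SiO_4)(Si_2O_7)O(OH): molar mass 483.215 g/mol; 1×55.845 = 55.845 g → 11.56 wt%.
Difference = 46.55 − 11.56 = 34.99 percentage points.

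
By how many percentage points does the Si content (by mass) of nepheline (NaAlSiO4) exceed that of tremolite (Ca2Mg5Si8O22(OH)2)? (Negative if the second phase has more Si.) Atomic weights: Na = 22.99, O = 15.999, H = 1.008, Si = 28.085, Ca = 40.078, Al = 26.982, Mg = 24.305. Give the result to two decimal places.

First mineral: 28.085 g Si in 142.053 g formula = 19.77 wt% Si.
Second mineral: 224.680 g Si in 812.353 g formula = 27.66 wt% Si.
19.77% − 27.66% gives a difference of -7.89 percentage points.

-7.89 percentage points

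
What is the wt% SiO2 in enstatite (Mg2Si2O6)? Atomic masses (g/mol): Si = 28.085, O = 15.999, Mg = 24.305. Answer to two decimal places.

Molar mass of Mg2Si2O6 = 2*24.305 + 2*28.085 + 6*15.999 = 200.774 g/mol.
Each formula unit contains 2 Si, equivalent to 2/1 = 2.0000 mol SiO2.
M(SiO2) = 1×28.085 + 2×15.999 = 60.083 g/mol.
Mass of SiO2 per formula unit = 2.0000 × 60.083 = 120.166 g.
SiO2 wt% = 120.166 / 200.774 × 100 = 59.85%.

59.85 wt%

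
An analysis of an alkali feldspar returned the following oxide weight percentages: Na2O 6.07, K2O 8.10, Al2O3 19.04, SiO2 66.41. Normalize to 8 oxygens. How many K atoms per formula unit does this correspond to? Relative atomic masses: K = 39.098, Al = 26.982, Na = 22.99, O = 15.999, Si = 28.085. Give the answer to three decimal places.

6.07 wt% Na2O ÷ 61.979 g/mol = 0.09794 mol, giving 0.19588 Na and 0.09794 O.
8.10 wt% K2O ÷ 94.195 g/mol = 0.08599 mol, giving 0.17198 K and 0.08599 O.
19.04 wt% Al2O3 ÷ 101.961 g/mol = 0.18674 mol, giving 0.37348 Al and 0.56022 O.
66.41 wt% SiO2 ÷ 60.083 g/mol = 1.10530 mol, giving 1.10530 Si and 2.21060 O.
Oxygen sums to 2.95475; scaling by 8/2.95475 = 2.70750 puts the formula on 8 O.
K: 0.17198 × 2.70750 = 0.466 atoms per formula unit.

0.466 K apfu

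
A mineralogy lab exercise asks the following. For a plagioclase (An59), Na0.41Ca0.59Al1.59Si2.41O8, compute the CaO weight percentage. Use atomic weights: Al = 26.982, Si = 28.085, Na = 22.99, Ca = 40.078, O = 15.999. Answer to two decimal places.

Formula mass = 271.650 g/mol.
0.59 Ca → 0.5900 mol CaO per formula unit; M(CaO) = 56.077, so CaO mass = 33.085 g.
33.085/271.650 × 100 = 12.18 wt%.

12.18 wt%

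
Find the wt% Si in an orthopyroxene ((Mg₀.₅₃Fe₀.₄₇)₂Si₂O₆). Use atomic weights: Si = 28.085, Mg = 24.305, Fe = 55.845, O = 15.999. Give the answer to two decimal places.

Molar mass of (Mg₀.₅₃Fe₀.₄₇)₂Si₂O₆: 1.06*24.305 + 0.94*55.845 + 2*28.085 + 6*15.999 = 230.422 g/mol.
Mass of Si per formula unit: 2 × 28.085 = 56.170 g.
Weight fraction Si = 56.170 / 230.422 = 0.2438.

24.38 wt%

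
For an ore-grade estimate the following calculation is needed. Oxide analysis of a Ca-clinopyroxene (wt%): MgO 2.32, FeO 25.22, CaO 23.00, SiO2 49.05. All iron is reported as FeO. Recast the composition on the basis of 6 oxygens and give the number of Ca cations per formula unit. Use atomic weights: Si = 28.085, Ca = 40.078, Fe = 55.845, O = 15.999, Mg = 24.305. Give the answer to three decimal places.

2.32 wt% MgO ÷ 40.304 g/mol = 0.05756 mol, giving 0.05756 Mg and 0.05756 O.
25.22 wt% FeO ÷ 71.844 g/mol = 0.35104 mol, giving 0.35104 Fe and 0.35104 O.
23.00 wt% CaO ÷ 56.077 g/mol = 0.41015 mol, giving 0.41015 Ca and 0.41015 O.
49.05 wt% SiO2 ÷ 60.083 g/mol = 0.81637 mol, giving 0.81637 Si and 1.63274 O.
Oxygen sums to 2.45149; scaling by 6/2.45149 = 2.44749 puts the formula on 6 O.
Ca: 0.41015 × 2.44749 = 1.004 atoms per formula unit.

1.004 Ca apfu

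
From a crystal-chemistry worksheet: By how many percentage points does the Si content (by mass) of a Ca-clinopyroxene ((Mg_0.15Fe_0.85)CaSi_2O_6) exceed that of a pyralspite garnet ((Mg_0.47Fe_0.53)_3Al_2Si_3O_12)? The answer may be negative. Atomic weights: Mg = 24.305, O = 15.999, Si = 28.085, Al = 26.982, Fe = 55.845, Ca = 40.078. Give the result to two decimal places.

Si in (Mg_0.15Fe_0.85)CaSi_2O_6: molar mass 243.356 g/mol; 2×28.085 = 56.170 g → 23.08 wt%.
Si in (Mg_0.47Fe_0.53)_3Al_2Si_3O_12: molar mass 453.271 g/mol; 3×28.085 = 84.255 g → 18.59 wt%.
Difference = 23.08 − 18.59 = 4.49 percentage points.

4.49 percentage points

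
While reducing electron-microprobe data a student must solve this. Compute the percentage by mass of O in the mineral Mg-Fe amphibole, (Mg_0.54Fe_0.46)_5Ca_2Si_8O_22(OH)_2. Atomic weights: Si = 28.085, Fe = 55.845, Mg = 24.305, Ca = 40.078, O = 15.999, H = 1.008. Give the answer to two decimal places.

43.39 weight percent

Formula mass = 2.70*24.305 + 2.30*55.845 + 2*40.078 + 8*28.085 + 24*15.999 + 2*1.008 = 884.895 g/mol, of which 383.976 g is O.
So O makes up 383.976/884.895 = 0.4339 of the mass, i.e. 43.39%.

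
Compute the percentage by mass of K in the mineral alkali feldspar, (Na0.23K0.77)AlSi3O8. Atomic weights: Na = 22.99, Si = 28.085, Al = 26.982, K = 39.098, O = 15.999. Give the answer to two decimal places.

Formula mass = 0.23*22.99 + 0.77*39.098 + 1*26.982 + 3*28.085 + 8*15.999 = 274.622 g/mol, of which 30.105 g is K.
So K makes up 30.105/274.622 = 0.1096 of the mass, i.e. 10.96%.

10.96 wt%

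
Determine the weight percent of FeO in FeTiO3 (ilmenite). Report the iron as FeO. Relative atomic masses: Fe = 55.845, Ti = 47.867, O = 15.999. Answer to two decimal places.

Molar mass of FeTiO3 = 1*55.845 + 1*47.867 + 3*15.999 = 151.709 g/mol.
Each formula unit contains 1 Fe, equivalent to 1/1 = 1.0000 mol FeO.
M(FeO) = 1×55.845 + 1×15.999 = 71.844 g/mol.
Mass of FeO per formula unit = 1.0000 × 71.844 = 71.844 g.
FeO wt% = 71.844 / 151.709 × 100 = 47.36%.

47.36 wt%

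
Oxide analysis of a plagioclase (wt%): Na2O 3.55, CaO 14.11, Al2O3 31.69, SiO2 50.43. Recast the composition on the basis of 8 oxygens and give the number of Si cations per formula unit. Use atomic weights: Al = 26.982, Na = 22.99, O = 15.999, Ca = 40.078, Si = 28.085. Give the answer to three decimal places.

Na2O (M=61.979): mol = 0.05728; Na = 0.11456, O = 0.05728.
CaO (M=56.077): mol = 0.25162; Ca = 0.25162, O = 0.25162.
Al2O3 (M=101.961): mol = 0.31081; Al = 0.62162, O = 0.93243.
SiO2 (M=60.083): mol = 0.83934; Si = 0.83934, O = 1.67868.
ΣO = 2.92001; factor = 8/ΣO = 2.73972.
Si apfu = 0.83934 × 2.73972 = 2.300.

2.300 Si apfu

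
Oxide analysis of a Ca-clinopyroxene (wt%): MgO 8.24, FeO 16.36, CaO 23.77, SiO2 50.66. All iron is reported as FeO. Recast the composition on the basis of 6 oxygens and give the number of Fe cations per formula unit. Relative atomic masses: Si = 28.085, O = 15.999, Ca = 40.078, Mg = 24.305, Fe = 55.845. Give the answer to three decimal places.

8.24 wt% MgO ÷ 40.304 g/mol = 0.20445 mol, giving 0.20445 Mg and 0.20445 O.
16.36 wt% FeO ÷ 71.844 g/mol = 0.22772 mol, giving 0.22772 Fe and 0.22772 O.
23.77 wt% CaO ÷ 56.077 g/mol = 0.42388 mol, giving 0.42388 Ca and 0.42388 O.
50.66 wt% SiO2 ÷ 60.083 g/mol = 0.84317 mol, giving 0.84317 Si and 1.68634 O.
Oxygen sums to 2.54239; scaling by 6/2.54239 = 2.35998 puts the formula on 6 O.
Fe: 0.22772 × 2.35998 = 0.537 atoms per formula unit.

0.537 Fe apfu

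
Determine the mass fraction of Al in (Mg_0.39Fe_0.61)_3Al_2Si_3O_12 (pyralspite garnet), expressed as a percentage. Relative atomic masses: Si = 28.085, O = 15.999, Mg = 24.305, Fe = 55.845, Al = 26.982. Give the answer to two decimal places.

M((Mg_0.39Fe_0.61)_3Al_2Si_3O_12) = 460.840 g/mol.
Al contributes 2 × 26.982 = 53.964 g per mole.
53.964/460.840 = 0.1171 → 11.71%.

11.71 mass %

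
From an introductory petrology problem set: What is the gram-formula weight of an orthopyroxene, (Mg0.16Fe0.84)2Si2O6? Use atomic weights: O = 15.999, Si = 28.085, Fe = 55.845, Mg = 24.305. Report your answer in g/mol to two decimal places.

M = 0.32(24.305) + 1.68(55.845) + 2(28.085) + 6(15.999)

253.76 g/mol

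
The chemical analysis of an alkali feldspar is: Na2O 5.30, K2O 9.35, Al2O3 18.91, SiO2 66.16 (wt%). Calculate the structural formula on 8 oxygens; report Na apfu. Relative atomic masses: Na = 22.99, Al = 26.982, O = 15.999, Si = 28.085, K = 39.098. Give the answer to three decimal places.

Na2O: 5.30/61.979 = 0.08551 mol → 0.17102 mol Na, 0.08551 mol O.
K2O: 9.35/94.195 = 0.09926 mol → 0.19852 mol K, 0.09926 mol O.
Al2O3: 18.91/101.961 = 0.18546 mol → 0.37092 mol Al, 0.55638 mol O.
SiO2: 66.16/60.083 = 1.10114 mol → 1.10114 mol Si, 2.20228 mol O.
Total oxygen = 2.94343 mol. Normalization factor = 8/2.94343 = 2.71792.
Na per 8 O = 0.17102 × 2.71792 = 0.465.

0.465 Na apfu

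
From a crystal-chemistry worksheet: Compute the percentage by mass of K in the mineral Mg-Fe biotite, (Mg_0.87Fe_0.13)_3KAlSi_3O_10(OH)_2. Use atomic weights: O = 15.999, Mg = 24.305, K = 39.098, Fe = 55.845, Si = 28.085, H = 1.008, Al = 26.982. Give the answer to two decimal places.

M((Mg_0.87Fe_0.13)_3KAlSi_3O_10(OH)_2) = 429.555 g/mol.
K contributes 1 × 39.098 = 39.098 g per mole.
39.098/429.555 = 0.0910 → 9.10%.

9.10 mass %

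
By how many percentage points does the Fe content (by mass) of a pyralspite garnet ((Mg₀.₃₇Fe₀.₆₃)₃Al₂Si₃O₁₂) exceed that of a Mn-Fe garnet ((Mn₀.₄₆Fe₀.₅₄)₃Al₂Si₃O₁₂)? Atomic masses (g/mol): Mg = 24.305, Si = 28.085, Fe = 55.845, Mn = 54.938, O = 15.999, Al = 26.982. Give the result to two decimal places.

M((Mg₀.₃₇Fe₀.₆₃)₃Al₂Si₃O₁₂) = 462.733 g/mol, so wt% Fe = 105.547/462.733 × 100 = 22.81%.
M((Mn₀.₄₆Fe₀.₅₄)₃Al₂Si₃O₁₂) = 496.490 g/mol, so wt% Fe = 90.469/496.490 × 100 = 18.22%.
22.81 − 18.22 = 4.59 pp.

4.59 percentage points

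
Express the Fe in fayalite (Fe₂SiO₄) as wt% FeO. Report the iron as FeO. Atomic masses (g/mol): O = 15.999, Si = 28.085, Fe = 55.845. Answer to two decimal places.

Molar mass of Fe₂SiO₄ = 2*55.845 + 1*28.085 + 4*15.999 = 203.771 g/mol.
Each formula unit contains 2 Fe, equivalent to 2/1 = 2.0000 mol FeO.
M(FeO) = 1×55.845 + 1×15.999 = 71.844 g/mol.
Mass of FeO per formula unit = 2.0000 × 71.844 = 143.688 g.
FeO wt% = 143.688 / 203.771 × 100 = 70.51%.

70.51 wt%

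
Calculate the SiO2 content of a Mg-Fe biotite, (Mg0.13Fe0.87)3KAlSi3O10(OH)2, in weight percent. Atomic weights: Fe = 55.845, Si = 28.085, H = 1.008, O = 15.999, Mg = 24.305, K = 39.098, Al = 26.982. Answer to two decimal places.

36.08 wt%

Formula mass = 499.573 g/mol.
3 Si → 3.0000 mol SiO2 per formula unit; M(SiO2) = 60.083, so SiO2 mass = 180.249 g.
180.249/499.573 × 100 = 36.08 wt%.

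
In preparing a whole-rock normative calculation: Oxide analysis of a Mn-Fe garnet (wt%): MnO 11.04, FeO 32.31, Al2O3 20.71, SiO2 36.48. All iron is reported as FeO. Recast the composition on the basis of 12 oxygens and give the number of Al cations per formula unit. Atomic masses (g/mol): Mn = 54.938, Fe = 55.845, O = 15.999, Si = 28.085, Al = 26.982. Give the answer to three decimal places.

MnO: 11.04/70.937 = 0.15563 mol → 0.15563 mol Mn, 0.15563 mol O.
FeO: 32.31/71.844 = 0.44972 mol → 0.44972 mol Fe, 0.44972 mol O.
Al2O3: 20.71/101.961 = 0.20312 mol → 0.40624 mol Al, 0.60936 mol O.
SiO2: 36.48/60.083 = 0.60716 mol → 0.60716 mol Si, 1.21432 mol O.
Total oxygen = 2.42903 mol. Normalization factor = 12/2.42903 = 4.94024.
Al per 12 O = 0.40624 × 4.94024 = 2.007.

2.007 Al apfu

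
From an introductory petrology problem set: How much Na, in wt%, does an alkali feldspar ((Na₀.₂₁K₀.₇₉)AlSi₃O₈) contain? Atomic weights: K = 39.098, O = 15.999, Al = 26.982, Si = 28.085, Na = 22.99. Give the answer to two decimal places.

Formula mass = 0.21*22.99 + 0.79*39.098 + 1*26.982 + 3*28.085 + 8*15.999 = 274.944 g/mol, of which 4.828 g is Na.
So Na makes up 4.828/274.944 = 0.0176 of the mass, i.e. 1.76%.

1.76 wt%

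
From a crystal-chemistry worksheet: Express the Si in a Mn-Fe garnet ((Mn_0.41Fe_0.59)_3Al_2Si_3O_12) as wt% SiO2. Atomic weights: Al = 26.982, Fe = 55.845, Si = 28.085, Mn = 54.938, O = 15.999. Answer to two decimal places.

M((Mn_0.41Fe_0.59)_3Al_2Si_3O_12) = 496.626 g/mol; M(SiO2) = 60.083 g/mol.
Moles SiO2 per formula unit = 3 Si ÷ 1 = 3.0000.
SiO2 fraction = (3.0000 × 60.083) / 496.626 = 180.249/496.626 = 0.3629.

36.29 wt%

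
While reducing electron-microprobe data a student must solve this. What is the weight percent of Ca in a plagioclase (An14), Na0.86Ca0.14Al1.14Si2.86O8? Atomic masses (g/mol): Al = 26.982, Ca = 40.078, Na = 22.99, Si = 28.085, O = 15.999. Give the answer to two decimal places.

Molar mass of Na0.86Ca0.14Al1.14Si2.86O8: 0.86*22.99 + 0.14*40.078 + 1.14*26.982 + 2.86*28.085 + 8*15.999 = 264.457 g/mol.
Mass of Ca per formula unit: 0.14 × 40.078 = 5.611 g.
Weight fraction Ca = 5.611 / 264.457 = 0.0212.

2.12 wt%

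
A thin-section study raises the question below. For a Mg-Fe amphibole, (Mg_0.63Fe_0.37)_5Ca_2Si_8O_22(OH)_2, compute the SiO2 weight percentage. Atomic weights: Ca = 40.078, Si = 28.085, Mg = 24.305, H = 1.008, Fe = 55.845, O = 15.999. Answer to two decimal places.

M((Mg_0.63Fe_0.37)_5Ca_2Si_8O_22(OH)_2) = 870.702 g/mol; M(SiO2) = 60.083 g/mol.
Moles SiO2 per formula unit = 8 Si ÷ 1 = 8.0000.
SiO2 fraction = (8.0000 × 60.083) / 870.702 = 480.664/870.702 = 0.5520.

55.20 wt%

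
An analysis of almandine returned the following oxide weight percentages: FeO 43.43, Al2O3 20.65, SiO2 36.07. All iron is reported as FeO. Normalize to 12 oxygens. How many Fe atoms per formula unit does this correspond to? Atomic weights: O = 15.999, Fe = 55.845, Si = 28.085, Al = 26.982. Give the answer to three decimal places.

3.007 Fe apfu

FeO (M=71.844): mol = 0.60450; Fe = 0.60450, O = 0.60450.
Al2O3 (M=101.961): mol = 0.20253; Al = 0.40506, O = 0.60759.
SiO2 (M=60.083): mol = 0.60034; Si = 0.60034, O = 1.20068.
ΣO = 2.41277; factor = 12/ΣO = 4.97354.
Fe apfu = 0.60450 × 4.97354 = 3.007.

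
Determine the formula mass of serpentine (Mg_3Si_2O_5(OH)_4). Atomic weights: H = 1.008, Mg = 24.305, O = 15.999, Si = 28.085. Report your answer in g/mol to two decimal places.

277.11 g/mol

M = 3*24.305 + 2*28.085 + 9*15.999 + 4*1.008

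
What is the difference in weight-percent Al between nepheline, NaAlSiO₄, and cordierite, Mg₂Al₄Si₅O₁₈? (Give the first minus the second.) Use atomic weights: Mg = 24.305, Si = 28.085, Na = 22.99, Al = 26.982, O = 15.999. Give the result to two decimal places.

First mineral: 26.982 g Al in 142.053 g formula = 18.99 wt% Al.
Second mineral: 107.928 g Al in 584.945 g formula = 18.45 wt% Al.
18.99% − 18.45% gives a difference of 0.54 percentage points.

0.54 percentage points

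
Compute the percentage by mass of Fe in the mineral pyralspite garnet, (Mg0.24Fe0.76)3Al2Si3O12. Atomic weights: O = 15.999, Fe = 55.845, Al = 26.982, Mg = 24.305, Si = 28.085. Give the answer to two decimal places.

26.80 weight percent

Molar mass of (Mg0.24Fe0.76)3Al2Si3O12: 0.72×24.305 + 2.28×55.845 + 2×26.982 + 3×28.085 + 12×15.999 = 475.033 g/mol.
Mass of Fe per formula unit: 2.28 × 55.845 = 127.327 g.
Weight fraction Fe = 127.327 / 475.033 = 0.2680.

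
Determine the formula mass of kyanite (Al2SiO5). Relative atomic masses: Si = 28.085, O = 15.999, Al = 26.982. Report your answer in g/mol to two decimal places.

Al: 2 × 26.982 = 53.9640
Si: 1 × 28.085 = 28.0850
O: 5 × 15.999 = 79.9950
Summing the contributions gives the formula mass.

162.04 g/mol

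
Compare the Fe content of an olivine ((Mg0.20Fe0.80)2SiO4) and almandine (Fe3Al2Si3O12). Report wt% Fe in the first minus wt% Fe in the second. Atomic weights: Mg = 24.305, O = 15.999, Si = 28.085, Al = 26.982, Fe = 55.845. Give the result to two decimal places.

13.08 percentage points

M((Mg0.20Fe0.80)2SiO4) = 191.155 g/mol, so wt% Fe = 89.352/191.155 × 100 = 46.74%.
M(Fe3Al2Si3O12) = 497.742 g/mol, so wt% Fe = 167.535/497.742 × 100 = 33.66%.
46.74 − 33.66 = 13.08 pp.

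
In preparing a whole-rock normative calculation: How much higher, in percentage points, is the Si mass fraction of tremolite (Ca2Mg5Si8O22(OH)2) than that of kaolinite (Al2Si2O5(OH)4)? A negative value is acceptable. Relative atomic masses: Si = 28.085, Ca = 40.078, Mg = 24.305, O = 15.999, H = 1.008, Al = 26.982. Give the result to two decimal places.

M(Ca2Mg5Si8O22(OH)2) = 812.353 g/mol, so wt% Si = 224.680/812.353 × 100 = 27.66%.
M(Al2Si2O5(OH)4) = 258.157 g/mol, so wt% Si = 56.170/258.157 × 100 = 21.76%.
27.66 − 21.76 = 5.90 pp.

5.90 percentage points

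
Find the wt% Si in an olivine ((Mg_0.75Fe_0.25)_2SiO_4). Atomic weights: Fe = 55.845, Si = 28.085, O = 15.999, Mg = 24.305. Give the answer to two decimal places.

Formula mass = 1.50×24.305 + 0.50×55.845 + 1×28.085 + 4×15.999 = 156.461 g/mol, of which 28.085 g is Si.
So Si makes up 28.085/156.461 = 0.1795 of the mass, i.e. 17.95%.

17.95 wt%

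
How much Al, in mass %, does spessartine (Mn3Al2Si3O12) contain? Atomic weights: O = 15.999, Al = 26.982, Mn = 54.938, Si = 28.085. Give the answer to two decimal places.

Formula mass = 3*54.938 + 2*26.982 + 3*28.085 + 12*15.999 = 495.021 g/mol, of which 53.964 g is Al.
So Al makes up 53.964/495.021 = 0.1090 of the mass, i.e. 10.90%.

10.90 mass %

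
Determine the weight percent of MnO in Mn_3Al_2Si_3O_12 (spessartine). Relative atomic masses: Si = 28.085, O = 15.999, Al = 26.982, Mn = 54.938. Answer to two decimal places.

M(Mn_3Al_2Si_3O_12) = 495.021 g/mol; M(MnO) = 70.937 g/mol.
Moles MnO per formula unit = 3 Mn ÷ 1 = 3.0000.
MnO fraction = (3.0000 × 70.937) / 495.021 = 212.811/495.021 = 0.4299.

42.99 wt%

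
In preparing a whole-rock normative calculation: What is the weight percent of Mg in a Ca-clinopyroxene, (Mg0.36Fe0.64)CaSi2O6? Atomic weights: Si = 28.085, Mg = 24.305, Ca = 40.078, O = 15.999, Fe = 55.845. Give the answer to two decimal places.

M((Mg0.36Fe0.64)CaSi2O6) = 236.733 g/mol.
Mg contributes 0.36 × 24.305 = 8.750 g per mole.
8.750/236.733 = 0.0370 → 3.70%.

3.70 weight percent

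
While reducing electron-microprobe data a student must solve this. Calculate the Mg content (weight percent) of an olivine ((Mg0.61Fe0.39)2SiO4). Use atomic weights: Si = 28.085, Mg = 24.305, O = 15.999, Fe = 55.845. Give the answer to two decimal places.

17.94 weight percent

Molar mass of (Mg0.61Fe0.39)2SiO4: 1.22·24.305 + 0.78·55.845 + 1·28.085 + 4·15.999 = 165.292 g/mol.
Mass of Mg per formula unit: 1.22 × 24.305 = 29.652 g.
Weight fraction Mg = 29.652 / 165.292 = 0.1794.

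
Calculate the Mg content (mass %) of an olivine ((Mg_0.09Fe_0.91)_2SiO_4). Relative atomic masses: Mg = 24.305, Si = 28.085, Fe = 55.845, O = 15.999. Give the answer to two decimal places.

Formula mass = 0.18×24.305 + 1.82×55.845 + 1×28.085 + 4×15.999 = 198.094 g/mol, of which 4.375 g is Mg.
So Mg makes up 4.375/198.094 = 0.0221 of the mass, i.e. 2.21%.

2.21 mass %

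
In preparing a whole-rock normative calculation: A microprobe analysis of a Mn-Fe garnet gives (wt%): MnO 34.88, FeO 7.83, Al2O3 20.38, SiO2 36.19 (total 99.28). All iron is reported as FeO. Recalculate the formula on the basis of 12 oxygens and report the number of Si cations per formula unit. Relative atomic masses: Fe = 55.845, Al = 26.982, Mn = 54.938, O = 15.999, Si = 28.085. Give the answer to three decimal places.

3.005 Si apfu

MnO: 34.88/70.937 = 0.49170 mol → 0.49170 mol Mn, 0.49170 mol O.
FeO: 7.83/71.844 = 0.10899 mol → 0.10899 mol Fe, 0.10899 mol O.
Al2O3: 20.38/101.961 = 0.19988 mol → 0.39976 mol Al, 0.59964 mol O.
SiO2: 36.19/60.083 = 0.60233 mol → 0.60233 mol Si, 1.20466 mol O.
Total oxygen = 2.40499 mol. Normalization factor = 12/2.40499 = 4.98963.
Si per 12 O = 0.60233 × 4.98963 = 3.005.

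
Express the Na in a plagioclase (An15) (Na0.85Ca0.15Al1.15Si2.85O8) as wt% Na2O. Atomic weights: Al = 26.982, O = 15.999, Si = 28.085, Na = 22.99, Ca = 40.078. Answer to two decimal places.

9.95 wt%

Formula mass = 264.617 g/mol.
0.85 Na → 0.4250 mol Na2O per formula unit; M(Na2O) = 61.979, so Na2O mass = 26.341 g.
26.341/264.617 × 100 = 9.95 wt%.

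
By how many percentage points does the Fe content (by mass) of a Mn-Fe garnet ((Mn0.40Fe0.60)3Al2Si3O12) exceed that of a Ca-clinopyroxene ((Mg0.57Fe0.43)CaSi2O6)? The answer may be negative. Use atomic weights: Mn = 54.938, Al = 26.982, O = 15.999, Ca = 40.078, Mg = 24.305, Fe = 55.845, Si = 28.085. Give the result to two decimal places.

First mineral: 100.521 g Fe in 496.654 g formula = 20.24 wt% Fe.
Second mineral: 24.013 g Fe in 230.109 g formula = 10.44 wt% Fe.
20.24% − 10.44% gives a difference of 9.80 percentage points.

9.80 percentage points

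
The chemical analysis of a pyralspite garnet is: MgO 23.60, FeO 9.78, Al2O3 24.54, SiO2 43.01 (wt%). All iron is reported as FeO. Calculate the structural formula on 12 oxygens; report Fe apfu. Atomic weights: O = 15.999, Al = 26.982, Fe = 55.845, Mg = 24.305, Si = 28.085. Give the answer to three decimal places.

0.568 Fe apfu

MgO (M=40.304): mol = 0.58555; Mg = 0.58555, O = 0.58555.
FeO (M=71.844): mol = 0.13613; Fe = 0.13613, O = 0.13613.
Al2O3 (M=101.961): mol = 0.24068; Al = 0.48136, O = 0.72204.
SiO2 (M=60.083): mol = 0.71584; Si = 0.71584, O = 1.43168.
ΣO = 2.87540; factor = 12/ΣO = 4.17333.
Fe apfu = 0.13613 × 4.17333 = 0.568.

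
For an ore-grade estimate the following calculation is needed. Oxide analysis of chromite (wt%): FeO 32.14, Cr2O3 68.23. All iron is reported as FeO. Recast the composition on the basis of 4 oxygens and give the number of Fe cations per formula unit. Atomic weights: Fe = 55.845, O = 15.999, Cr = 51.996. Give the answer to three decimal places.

FeO (M=71.844): mol = 0.44736; Fe = 0.44736, O = 0.44736.
Cr2O3 (M=151.989): mol = 0.44891; Cr = 0.89782, O = 1.34673.
ΣO = 1.79409; factor = 4/ΣO = 2.22954.
Fe apfu = 0.44736 × 2.22954 = 0.997.

0.997 Fe apfu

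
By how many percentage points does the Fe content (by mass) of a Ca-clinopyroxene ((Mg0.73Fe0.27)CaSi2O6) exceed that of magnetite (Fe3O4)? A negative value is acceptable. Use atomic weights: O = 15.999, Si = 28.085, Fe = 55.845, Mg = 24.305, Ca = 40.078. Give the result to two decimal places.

-65.66 percentage points

First mineral: 15.078 g Fe in 225.063 g formula = 6.70 wt% Fe.
Second mineral: 167.535 g Fe in 231.531 g formula = 72.36 wt% Fe.
6.70% − 72.36% gives a difference of -65.66 percentage points.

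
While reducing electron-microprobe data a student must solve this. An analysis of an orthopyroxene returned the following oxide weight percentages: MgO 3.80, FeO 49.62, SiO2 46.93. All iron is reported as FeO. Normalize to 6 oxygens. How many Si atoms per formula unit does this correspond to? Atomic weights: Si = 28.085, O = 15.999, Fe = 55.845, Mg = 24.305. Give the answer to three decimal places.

1.997 Si apfu

MgO (M=40.304): mol = 0.09428; Mg = 0.09428, O = 0.09428.
FeO (M=71.844): mol = 0.69066; Fe = 0.69066, O = 0.69066.
SiO2 (M=60.083): mol = 0.78109; Si = 0.78109, O = 1.56218.
ΣO = 2.34712; factor = 6/ΣO = 2.55632.
Si apfu = 0.78109 × 2.55632 = 1.997.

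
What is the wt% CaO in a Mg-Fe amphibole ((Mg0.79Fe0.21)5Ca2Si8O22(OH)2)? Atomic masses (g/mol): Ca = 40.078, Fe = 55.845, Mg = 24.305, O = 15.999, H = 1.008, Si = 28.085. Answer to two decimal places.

M((Mg0.79Fe0.21)5Ca2Si8O22(OH)2) = 845.470 g/mol; M(CaO) = 56.077 g/mol.
Moles CaO per formula unit = 2 Ca ÷ 1 = 2.0000.
CaO fraction = (2.0000 × 56.077) / 845.470 = 112.154/845.470 = 0.1327.

13.27 wt%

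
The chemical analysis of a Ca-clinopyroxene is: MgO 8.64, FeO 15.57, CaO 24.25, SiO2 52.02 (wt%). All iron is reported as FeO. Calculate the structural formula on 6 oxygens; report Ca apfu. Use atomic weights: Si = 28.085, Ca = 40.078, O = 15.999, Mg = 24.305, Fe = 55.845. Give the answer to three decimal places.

1.000 Ca apfu

MgO (M=40.304): mol = 0.21437; Mg = 0.21437, O = 0.21437.
FeO (M=71.844): mol = 0.21672; Fe = 0.21672, O = 0.21672.
CaO (M=56.077): mol = 0.43244; Ca = 0.43244, O = 0.43244.
SiO2 (M=60.083): mol = 0.86580; Si = 0.86580, O = 1.73160.
ΣO = 2.59513; factor = 6/ΣO = 2.31202.
Ca apfu = 0.43244 × 2.31202 = 1.000.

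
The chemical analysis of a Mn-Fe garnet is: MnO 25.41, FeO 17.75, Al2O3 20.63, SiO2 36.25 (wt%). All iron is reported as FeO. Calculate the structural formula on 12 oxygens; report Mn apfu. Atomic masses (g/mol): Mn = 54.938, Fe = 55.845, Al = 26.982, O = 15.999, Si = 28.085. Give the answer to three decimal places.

MnO: 25.41/70.937 = 0.35821 mol → 0.35821 mol Mn, 0.35821 mol O.
FeO: 17.75/71.844 = 0.24706 mol → 0.24706 mol Fe, 0.24706 mol O.
Al2O3: 20.63/101.961 = 0.20233 mol → 0.40466 mol Al, 0.60699 mol O.
SiO2: 36.25/60.083 = 0.60333 mol → 0.60333 mol Si, 1.20666 mol O.
Total oxygen = 2.41892 mol. Normalization factor = 12/2.41892 = 4.96089.
Mn per 12 O = 0.35821 × 4.96089 = 1.777.

1.777 Mn apfu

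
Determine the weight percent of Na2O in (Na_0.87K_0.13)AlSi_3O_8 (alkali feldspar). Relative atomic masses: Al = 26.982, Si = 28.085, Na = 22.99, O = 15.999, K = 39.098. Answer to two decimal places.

M((Na_0.87K_0.13)AlSi_3O_8) = 264.313 g/mol; M(Na2O) = 61.979 g/mol.
Moles Na2O per formula unit = 0.87 Na ÷ 2 = 0.4350.
Na2O fraction = (0.4350 × 61.979) / 264.313 = 26.961/264.313 = 0.1020.

10.20 wt%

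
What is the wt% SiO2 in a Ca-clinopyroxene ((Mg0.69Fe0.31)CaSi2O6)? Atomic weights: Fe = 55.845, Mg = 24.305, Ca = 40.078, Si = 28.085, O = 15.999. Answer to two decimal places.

Formula mass = 226.324 g/mol.
2 Si → 2.0000 mol SiO2 per formula unit; M(SiO2) = 60.083, so SiO2 mass = 120.166 g.
120.166/226.324 × 100 = 53.09 wt%.

53.09 wt%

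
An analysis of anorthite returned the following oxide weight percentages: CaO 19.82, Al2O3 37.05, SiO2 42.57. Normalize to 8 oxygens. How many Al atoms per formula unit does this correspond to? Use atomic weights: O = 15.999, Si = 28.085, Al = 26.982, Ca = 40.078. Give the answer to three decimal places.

2.032 Al apfu

CaO (M=56.077): mol = 0.35344; Ca = 0.35344, O = 0.35344.
Al2O3 (M=101.961): mol = 0.36337; Al = 0.72674, O = 1.09011.
SiO2 (M=60.083): mol = 0.70852; Si = 0.70852, O = 1.41704.
ΣO = 2.86059; factor = 8/ΣO = 2.79663.
Al apfu = 0.72674 × 2.79663 = 2.032.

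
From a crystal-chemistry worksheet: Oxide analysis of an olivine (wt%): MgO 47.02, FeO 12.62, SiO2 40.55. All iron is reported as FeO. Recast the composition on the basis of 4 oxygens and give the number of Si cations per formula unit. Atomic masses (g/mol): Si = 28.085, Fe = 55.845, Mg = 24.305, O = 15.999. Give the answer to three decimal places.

MgO: 47.02/40.304 = 1.16663 mol → 1.16663 mol Mg, 1.16663 mol O.
FeO: 12.62/71.844 = 0.17566 mol → 0.17566 mol Fe, 0.17566 mol O.
SiO2: 40.55/60.083 = 0.67490 mol → 0.67490 mol Si, 1.34980 mol O.
Total oxygen = 2.69209 mol. Normalization factor = 4/2.69209 = 1.48583.
Si per 4 O = 0.67490 × 1.48583 = 1.003.

1.003 Si apfu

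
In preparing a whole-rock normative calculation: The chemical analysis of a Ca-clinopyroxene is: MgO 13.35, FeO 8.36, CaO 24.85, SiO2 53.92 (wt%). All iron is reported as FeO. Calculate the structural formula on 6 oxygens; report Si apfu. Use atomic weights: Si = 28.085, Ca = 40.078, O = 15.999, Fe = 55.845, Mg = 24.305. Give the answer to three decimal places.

MgO: 13.35/40.304 = 0.33123 mol → 0.33123 mol Mg, 0.33123 mol O.
FeO: 8.36/71.844 = 0.11636 mol → 0.11636 mol Fe, 0.11636 mol O.
CaO: 24.85/56.077 = 0.44314 mol → 0.44314 mol Ca, 0.44314 mol O.
SiO2: 53.92/60.083 = 0.89743 mol → 0.89743 mol Si, 1.79486 mol O.
Total oxygen = 2.68559 mol. Normalization factor = 6/2.68559 = 2.23415.
Si per 6 O = 0.89743 × 2.23415 = 2.005.

2.005 Si apfu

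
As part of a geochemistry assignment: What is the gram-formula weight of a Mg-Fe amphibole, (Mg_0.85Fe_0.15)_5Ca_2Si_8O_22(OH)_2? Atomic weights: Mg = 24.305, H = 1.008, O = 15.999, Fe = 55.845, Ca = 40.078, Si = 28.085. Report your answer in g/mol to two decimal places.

836.01 g/mol

M = 4.25×24.305 + 0.75×55.845 + 2×40.078 + 8×28.085 + 24×15.999 + 2×1.008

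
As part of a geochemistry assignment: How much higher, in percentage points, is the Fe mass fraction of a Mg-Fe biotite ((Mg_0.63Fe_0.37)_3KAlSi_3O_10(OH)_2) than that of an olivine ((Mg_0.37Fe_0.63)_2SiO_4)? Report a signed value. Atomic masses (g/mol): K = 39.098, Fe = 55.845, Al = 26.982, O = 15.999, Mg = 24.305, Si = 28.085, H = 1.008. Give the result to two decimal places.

-25.29 percentage points

Fe in (Mg_0.63Fe_0.37)_3KAlSi_3O_10(OH)_2: molar mass 452.263 g/mol; 1.11×55.845 = 61.988 g → 13.71 wt%.
Fe in (Mg_0.37Fe_0.63)_2SiO_4: molar mass 180.431 g/mol; 1.26×55.845 = 70.365 g → 39.00 wt%.
Difference = 13.71 − 39.00 = -25.29 percentage points.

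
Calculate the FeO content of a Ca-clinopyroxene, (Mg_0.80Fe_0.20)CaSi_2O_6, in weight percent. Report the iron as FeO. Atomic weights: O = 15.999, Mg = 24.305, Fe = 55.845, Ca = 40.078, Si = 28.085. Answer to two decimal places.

M((Mg_0.80Fe_0.20)CaSi_2O_6) = 222.855 g/mol; M(FeO) = 71.844 g/mol.
Moles FeO per formula unit = 0.20 Fe ÷ 1 = 0.2000.
FeO fraction = (0.2000 × 71.844) / 222.855 = 14.369/222.855 = 0.0645.

6.45 wt%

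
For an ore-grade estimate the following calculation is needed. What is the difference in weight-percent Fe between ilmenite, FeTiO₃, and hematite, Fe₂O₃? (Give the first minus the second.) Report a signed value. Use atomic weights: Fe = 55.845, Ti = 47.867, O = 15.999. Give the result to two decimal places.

-33.13 percentage points

M(FeTiO₃) = 151.709 g/mol, so wt% Fe = 55.845/151.709 × 100 = 36.81%.
M(Fe₂O₃) = 159.687 g/mol, so wt% Fe = 111.690/159.687 × 100 = 69.94%.
36.81 − 69.94 = -33.13 pp.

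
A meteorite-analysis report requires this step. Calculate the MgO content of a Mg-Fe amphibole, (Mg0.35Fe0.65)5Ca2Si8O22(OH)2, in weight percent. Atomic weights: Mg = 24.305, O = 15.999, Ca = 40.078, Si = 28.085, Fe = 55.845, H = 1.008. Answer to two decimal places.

7.71 wt%

Molar mass of (Mg0.35Fe0.65)5Ca2Si8O22(OH)2 = 1.75·24.305 + 3.25·55.845 + 2·40.078 + 8·28.085 + 24·15.999 + 2·1.008 = 914.858 g/mol.
Each formula unit contains 1.75 Mg, equivalent to 1.75/1 = 1.7500 mol MgO.
M(MgO) = 1×24.305 + 1×15.999 = 40.304 g/mol.
Mass of MgO per formula unit = 1.7500 × 40.304 = 70.532 g.
MgO wt% = 70.532 / 914.858 × 100 = 7.71%.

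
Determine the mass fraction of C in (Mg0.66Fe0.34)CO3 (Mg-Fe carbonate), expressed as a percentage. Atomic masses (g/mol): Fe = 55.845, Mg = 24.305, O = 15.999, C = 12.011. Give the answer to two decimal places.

Molar mass of (Mg0.66Fe0.34)CO3: 0.66×24.305 + 0.34×55.845 + 1×12.011 + 3×15.999 = 95.037 g/mol.
Mass of C per formula unit: 1 × 12.011 = 12.011 g.
Weight fraction C = 12.011 / 95.037 = 0.1264.

12.64 mass %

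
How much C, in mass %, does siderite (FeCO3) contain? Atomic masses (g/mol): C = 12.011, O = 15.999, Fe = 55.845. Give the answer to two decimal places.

10.37 mass %

M(FeCO3) = 115.853 g/mol.
C contributes 1 × 12.011 = 12.011 g per mole.
12.011/115.853 = 0.1037 → 10.37%.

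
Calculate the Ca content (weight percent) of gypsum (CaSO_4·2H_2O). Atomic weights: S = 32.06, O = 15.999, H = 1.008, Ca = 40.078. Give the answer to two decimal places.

23.28 weight percent

M(CaSO_4·2H_2O) = 172.164 g/mol.
Ca contributes 1 × 40.078 = 40.078 g per mole.
40.078/172.164 = 0.2328 → 23.28%.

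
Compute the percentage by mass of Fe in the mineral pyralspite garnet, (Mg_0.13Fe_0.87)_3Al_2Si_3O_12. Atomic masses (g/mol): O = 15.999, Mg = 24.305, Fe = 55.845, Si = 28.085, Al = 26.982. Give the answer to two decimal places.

30.03 weight percent

M((Mg_0.13Fe_0.87)_3Al_2Si_3O_12) = 485.441 g/mol.
Fe contributes 2.61 × 55.845 = 145.755 g per mole.
145.755/485.441 = 0.3003 → 30.03%.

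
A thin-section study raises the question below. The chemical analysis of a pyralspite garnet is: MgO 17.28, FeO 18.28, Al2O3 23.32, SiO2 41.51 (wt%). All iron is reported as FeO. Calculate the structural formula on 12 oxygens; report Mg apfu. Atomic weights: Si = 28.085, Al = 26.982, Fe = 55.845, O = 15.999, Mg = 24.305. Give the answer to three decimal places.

1.870 Mg apfu

MgO: 17.28/40.304 = 0.42874 mol → 0.42874 mol Mg, 0.42874 mol O.
FeO: 18.28/71.844 = 0.25444 mol → 0.25444 mol Fe, 0.25444 mol O.
Al2O3: 23.32/101.961 = 0.22871 mol → 0.45742 mol Al, 0.68613 mol O.
SiO2: 41.51/60.083 = 0.69088 mol → 0.69088 mol Si, 1.38176 mol O.
Total oxygen = 2.75107 mol. Normalization factor = 12/2.75107 = 4.36194.
Mg per 12 O = 0.42874 × 4.36194 = 1.870.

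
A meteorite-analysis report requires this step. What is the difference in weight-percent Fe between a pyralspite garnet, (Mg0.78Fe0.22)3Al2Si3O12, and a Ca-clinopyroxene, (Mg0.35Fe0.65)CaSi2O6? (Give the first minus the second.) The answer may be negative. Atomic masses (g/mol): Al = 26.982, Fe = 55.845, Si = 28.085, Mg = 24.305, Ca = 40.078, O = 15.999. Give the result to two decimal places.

-6.62 percentage points

M((Mg0.78Fe0.22)3Al2Si3O12) = 423.938 g/mol, so wt% Fe = 36.858/423.938 × 100 = 8.69%.
M((Mg0.35Fe0.65)CaSi2O6) = 237.048 g/mol, so wt% Fe = 36.299/237.048 × 100 = 15.31%.
8.69 − 15.31 = -6.62 pp.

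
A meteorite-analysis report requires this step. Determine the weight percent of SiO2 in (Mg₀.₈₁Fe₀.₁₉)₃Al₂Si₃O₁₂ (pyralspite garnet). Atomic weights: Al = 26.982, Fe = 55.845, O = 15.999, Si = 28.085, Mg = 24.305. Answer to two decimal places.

42.80 wt%

M((Mg₀.₈₁Fe₀.₁₉)₃Al₂Si₃O₁₂) = 421.100 g/mol; M(SiO2) = 60.083 g/mol.
Moles SiO2 per formula unit = 3 Si ÷ 1 = 3.0000.
SiO2 fraction = (3.0000 × 60.083) / 421.100 = 180.249/421.100 = 0.4280.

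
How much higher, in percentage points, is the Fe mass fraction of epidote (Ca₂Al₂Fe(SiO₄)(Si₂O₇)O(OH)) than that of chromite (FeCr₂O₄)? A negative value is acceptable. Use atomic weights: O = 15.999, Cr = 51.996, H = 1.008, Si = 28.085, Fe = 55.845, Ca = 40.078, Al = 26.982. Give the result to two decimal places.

First mineral: 55.845 g Fe in 483.215 g formula = 11.56 wt% Fe.
Second mineral: 55.845 g Fe in 223.833 g formula = 24.95 wt% Fe.
11.56% − 24.95% gives a difference of -13.39 percentage points.

-13.39 percentage points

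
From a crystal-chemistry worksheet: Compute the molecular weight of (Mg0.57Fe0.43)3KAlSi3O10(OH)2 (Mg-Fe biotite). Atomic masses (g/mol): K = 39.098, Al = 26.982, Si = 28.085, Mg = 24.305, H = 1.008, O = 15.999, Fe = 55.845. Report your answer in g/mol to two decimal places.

457.94 g/mol

The formula mass is the sum 1.71·24.305 + 1.29·55.845 + 1·39.098 + 1·26.982 + 3·28.085 + 12·15.999 + 2·1.008.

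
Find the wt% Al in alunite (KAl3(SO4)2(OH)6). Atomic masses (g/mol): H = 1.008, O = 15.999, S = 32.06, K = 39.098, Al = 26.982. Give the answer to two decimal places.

19.54 wt%

Molar mass of KAl3(SO4)2(OH)6: 1*39.098 + 3*26.982 + 2*32.06 + 14*15.999 + 6*1.008 = 414.198 g/mol.
Mass of Al per formula unit: 3 × 26.982 = 80.946 g.
Weight fraction Al = 80.946 / 414.198 = 0.1954.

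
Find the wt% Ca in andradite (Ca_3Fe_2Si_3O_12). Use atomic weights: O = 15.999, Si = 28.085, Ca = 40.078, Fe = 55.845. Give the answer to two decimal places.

23.66 wt%

Formula mass = 3*40.078 + 2*55.845 + 3*28.085 + 12*15.999 = 508.167 g/mol, of which 120.234 g is Ca.
So Ca makes up 120.234/508.167 = 0.2366 of the mass, i.e. 23.66%.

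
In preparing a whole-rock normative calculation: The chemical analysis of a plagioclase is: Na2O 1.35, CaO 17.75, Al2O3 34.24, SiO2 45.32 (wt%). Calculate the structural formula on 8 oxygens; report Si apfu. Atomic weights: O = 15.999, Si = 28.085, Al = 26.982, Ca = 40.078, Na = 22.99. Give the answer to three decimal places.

2.114 Si apfu

Na2O: 1.35/61.979 = 0.02178 mol → 0.04356 mol Na, 0.02178 mol O.
CaO: 17.75/56.077 = 0.31653 mol → 0.31653 mol Ca, 0.31653 mol O.
Al2O3: 34.24/101.961 = 0.33581 mol → 0.67162 mol Al, 1.00743 mol O.
SiO2: 45.32/60.083 = 0.75429 mol → 0.75429 mol Si, 1.50858 mol O.
Total oxygen = 2.85432 mol. Normalization factor = 8/2.85432 = 2.80277.
Si per 8 O = 0.75429 × 2.80277 = 2.114.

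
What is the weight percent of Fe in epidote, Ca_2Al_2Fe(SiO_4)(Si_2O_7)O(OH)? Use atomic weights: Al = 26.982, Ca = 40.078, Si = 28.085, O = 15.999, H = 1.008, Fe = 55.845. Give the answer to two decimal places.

M(Ca_2Al_2Fe(SiO_4)(Si_2O_7)O(OH)) = 483.215 g/mol.
Fe contributes 1 × 55.845 = 55.845 g per mole.
55.845/483.215 = 0.1156 → 11.56%.

11.56 wt%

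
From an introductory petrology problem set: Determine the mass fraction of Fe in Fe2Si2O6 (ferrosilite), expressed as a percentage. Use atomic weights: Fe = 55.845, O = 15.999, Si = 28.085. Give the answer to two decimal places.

42.33 weight percent

M(Fe2Si2O6) = 263.854 g/mol.
Fe contributes 2 × 55.845 = 111.690 g per mole.
111.690/263.854 = 0.4233 → 42.33%.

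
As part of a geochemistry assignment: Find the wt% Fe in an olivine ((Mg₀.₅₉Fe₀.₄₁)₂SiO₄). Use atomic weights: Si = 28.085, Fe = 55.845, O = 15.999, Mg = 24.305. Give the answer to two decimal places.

Molar mass of (Mg₀.₅₉Fe₀.₄₁)₂SiO₄: 1.18*24.305 + 0.82*55.845 + 1*28.085 + 4*15.999 = 166.554 g/mol.
Mass of Fe per formula unit: 0.82 × 55.845 = 45.793 g.
Weight fraction Fe = 45.793 / 166.554 = 0.2749.

27.49 mass %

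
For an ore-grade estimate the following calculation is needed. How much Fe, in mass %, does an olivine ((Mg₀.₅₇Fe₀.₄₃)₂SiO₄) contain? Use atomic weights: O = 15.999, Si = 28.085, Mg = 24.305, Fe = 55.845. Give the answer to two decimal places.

M((Mg₀.₅₇Fe₀.₄₃)₂SiO₄) = 167.815 g/mol.
Fe contributes 0.86 × 55.845 = 48.027 g per mole.
48.027/167.815 = 0.2862 → 28.62%.

28.62 mass %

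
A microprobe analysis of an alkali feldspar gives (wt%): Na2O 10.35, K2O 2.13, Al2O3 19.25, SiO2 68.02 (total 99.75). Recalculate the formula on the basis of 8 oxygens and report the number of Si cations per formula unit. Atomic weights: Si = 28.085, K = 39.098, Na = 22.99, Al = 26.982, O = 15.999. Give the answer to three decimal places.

2.999 Si apfu

Na2O: 10.35/61.979 = 0.16699 mol → 0.33398 mol Na, 0.16699 mol O.
K2O: 2.13/94.195 = 0.02261 mol → 0.04522 mol K, 0.02261 mol O.
Al2O3: 19.25/101.961 = 0.18880 mol → 0.37760 mol Al, 0.56640 mol O.
SiO2: 68.02/60.083 = 1.13210 mol → 1.13210 mol Si, 2.26420 mol O.
Total oxygen = 3.02020 mol. Normalization factor = 8/3.02020 = 2.64883.
Si per 8 O = 1.13210 × 2.64883 = 2.999.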